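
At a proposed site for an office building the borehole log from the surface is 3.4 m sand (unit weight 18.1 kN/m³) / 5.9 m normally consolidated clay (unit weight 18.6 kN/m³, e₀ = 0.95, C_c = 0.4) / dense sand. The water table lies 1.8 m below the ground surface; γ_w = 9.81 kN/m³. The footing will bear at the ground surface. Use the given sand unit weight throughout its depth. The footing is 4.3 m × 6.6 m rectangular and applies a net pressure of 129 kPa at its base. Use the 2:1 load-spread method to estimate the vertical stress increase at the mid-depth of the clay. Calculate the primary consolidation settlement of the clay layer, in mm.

Mid-depth of clay below the ground surface: z = 3.4 + 5.9/2 = 6.35 m.
Total vertical stress at mid-clay: σ_v = 18.1×3.4 + 18.6×2.95 = 116.41 kPa.
Pore pressure: u = 9.81×(6.35 − 1.8) = 44.636 kPa.
Initial effective stress: σ'_0 = σ_v − u = 116.41 − 44.636 = 71.774 kPa.
Stress increase at mid-clay by the 2:1 spreading method:
Δσ = qBL/((B+z)(L+z)) = 129×4.3×6.6/((4.3+6.35)(6.6+6.35)) = 26.545 kPa
Final effective stress: σ'_f = σ'_0 + Δσ = 71.774 + 26.545 = 98.319 kPa.
Normally consolidated clay, so the full stress increment lies on the virgin compression line:
S_c = C_c·H/(1+e₀)·log₁₀(σ'_f/σ'_0) = 0.4×5.9/(1+0.95)×log₁₀(98.319/71.774)
    = 1.2103 × 0.13667 = 0.1654 m

S_c ≈ 165 mm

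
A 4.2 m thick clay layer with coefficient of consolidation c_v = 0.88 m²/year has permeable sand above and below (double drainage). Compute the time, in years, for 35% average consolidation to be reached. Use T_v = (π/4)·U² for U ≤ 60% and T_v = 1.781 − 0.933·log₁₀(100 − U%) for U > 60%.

t ≈ 0.482 years

Drainage path length: H_d = H/2 = 2.1 m (double drainage).
U ≤ 60%: T_v = (π/4)·U² = (π/4)×0.35² = 0.096211.
t = T_v·H_d²/c_v = 0.096211×2.1²/0.88 = 0.4821 years.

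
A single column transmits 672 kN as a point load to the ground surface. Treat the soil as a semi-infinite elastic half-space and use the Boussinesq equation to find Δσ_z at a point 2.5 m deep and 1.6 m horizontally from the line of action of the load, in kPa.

Boussinesq vertical stress below a point load on an elastic half-space:
Δσ_z = 3P/(2πz²) · [1 + (r/z)²]^(−5/2)
r/z = 1.6/2.5 = 0.64; [1+(r/z)²]^(−5/2) = 0.4239.
Δσ_z = 3×672/(2π×2.5²) × 0.4239 = 51.337 × 0.4239 = 21.76 kPa

Δσ_z ≈ 21.8 kPa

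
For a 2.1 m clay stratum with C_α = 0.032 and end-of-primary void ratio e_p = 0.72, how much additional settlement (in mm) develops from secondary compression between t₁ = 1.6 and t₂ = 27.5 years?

Secondary compression: S_s = C_α·H/(1+e_p)·log₁₀(t₂/t₁)
S_s = 0.032×2.1/(1+0.72)×log₁₀(27.5/1.6)
    = 0.03907 × 1.235 = 0.04826 m

S_s ≈ 48.3 mm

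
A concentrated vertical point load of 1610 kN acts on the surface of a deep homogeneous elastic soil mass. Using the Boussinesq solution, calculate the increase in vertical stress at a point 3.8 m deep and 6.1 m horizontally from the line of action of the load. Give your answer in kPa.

Δσ_z ≈ 2.2 kPa

Boussinesq vertical stress below a point load on an elastic half-space:
Δσ_z = 3P/(2πz²) · [1 + (r/z)²]^(−5/2)
r/z = 6.1/3.8 = 1.6053; [1+(r/z)²]^(−5/2) = 0.041328.
Δσ_z = 3×1610/(2π×3.8²) × 0.041328 = 53.235 × 0.041328 = 2.2 kPa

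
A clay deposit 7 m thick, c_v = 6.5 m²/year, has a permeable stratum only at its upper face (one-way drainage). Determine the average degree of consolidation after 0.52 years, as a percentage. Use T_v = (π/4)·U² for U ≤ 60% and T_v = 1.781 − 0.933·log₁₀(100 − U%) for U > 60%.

U ≈ 29.6 %

Drainage path length: H_d = H = 7 m (single drainage).
T_v = c_v·t/H_d² = 6.5×0.52/7² = 0.06898.
T_v = 0.06898 corresponds to the U ≤ 60% branch:
U = √(4T_v/π) = 0.2964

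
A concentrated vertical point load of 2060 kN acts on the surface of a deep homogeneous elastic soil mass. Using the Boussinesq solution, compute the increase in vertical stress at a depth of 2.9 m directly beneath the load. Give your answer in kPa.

Boussinesq vertical stress below a point load on an elastic half-space:
Δσ_z = 3P/(2πz²) · [1 + (r/z)²]^(−5/2)
r/z = 0/2.9 = 0; [1+(r/z)²]^(−5/2) = 1.
Δσ_z = 3×2060/(2π×2.9²) × 1 = 116.95 × 1 = 117 kPa

Δσ_z ≈ 117 kPa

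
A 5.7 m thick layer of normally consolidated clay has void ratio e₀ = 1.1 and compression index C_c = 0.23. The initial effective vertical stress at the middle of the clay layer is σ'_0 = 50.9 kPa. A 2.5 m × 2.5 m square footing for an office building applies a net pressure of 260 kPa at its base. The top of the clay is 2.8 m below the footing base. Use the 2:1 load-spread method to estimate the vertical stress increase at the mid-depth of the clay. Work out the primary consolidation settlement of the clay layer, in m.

Mid-depth of clay below the footing base: z = 2.8 + 5.7/2 = 5.65 m.
Stress increase at mid-clay by the 2:1 spreading method:
Δσ = qBL/((B+z)(L+z)) = 260×2.5×2.5/((2.5+5.65)(2.5+5.65)) = 24.465 kPa
Final effective stress: σ'_f = σ'_0 + Δσ = 50.9 + 24.465 = 75.365 kPa.
Normally consolidated clay, so the full stress increment lies on the virgin compression line:
S_c = C_c·H/(1+e₀)·log₁₀(σ'_f/σ'_0) = 0.23×5.7/(1+1.1)×log₁₀(75.365/50.9)
    = 0.62429 × 0.17045 = 0.1064 m

S_c ≈ 0.106 m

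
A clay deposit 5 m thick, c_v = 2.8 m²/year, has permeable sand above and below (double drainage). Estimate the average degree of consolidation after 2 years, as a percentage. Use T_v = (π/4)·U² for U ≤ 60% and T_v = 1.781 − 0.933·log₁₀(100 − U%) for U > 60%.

U ≈ 91.1 %

Drainage path length: H_d = H/2 = 2.5 m (double drainage).
T_v = c_v·t/H_d² = 2.8×2/2.5² = 0.896.
T_v = 0.896 corresponds to the U > 60% branch:
U = 1 − 10^((1.781 − T_v)/0.933)/100 = 0.9112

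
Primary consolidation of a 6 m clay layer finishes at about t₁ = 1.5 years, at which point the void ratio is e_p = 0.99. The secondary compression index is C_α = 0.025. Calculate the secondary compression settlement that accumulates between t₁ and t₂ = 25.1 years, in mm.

S_s ≈ 92.2 mm

Secondary compression: S_s = C_α·H/(1+e_p)·log₁₀(t₂/t₁)
S_s = 0.025×6/(1+0.99)×log₁₀(25.1/1.5)
    = 0.07538 × 1.224 = 0.09223 m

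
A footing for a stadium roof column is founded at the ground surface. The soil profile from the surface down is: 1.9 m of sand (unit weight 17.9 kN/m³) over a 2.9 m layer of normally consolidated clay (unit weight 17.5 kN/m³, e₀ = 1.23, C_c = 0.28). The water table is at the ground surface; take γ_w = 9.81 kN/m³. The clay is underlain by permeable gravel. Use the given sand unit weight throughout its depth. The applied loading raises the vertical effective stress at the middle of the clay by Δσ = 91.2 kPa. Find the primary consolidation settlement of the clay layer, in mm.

S_c ≈ 236 mm

Mid-depth of clay below the ground surface: z = 1.9 + 2.9/2 = 3.35 m.
Total vertical stress at mid-clay: σ_v = 17.9×1.9 + 17.5×1.45 = 59.385 kPa.
Pore pressure: u = 9.81×(3.35 − 0) = 32.864 kPa.
Initial effective stress: σ'_0 = σ_v − u = 59.385 − 32.864 = 26.521 kPa.
Final effective stress: σ'_f = σ'_0 + Δσ = 26.521 + 91.2 = 117.72 kPa.
Normally consolidated clay, so the full stress increment lies on the virgin compression line:
S_c = C_c·H/(1+e₀)·log₁₀(σ'_f/σ'_0) = 0.28×2.9/(1+1.23)×log₁₀(117.72/26.521)
    = 0.36413 × 0.64726 = 0.2357 m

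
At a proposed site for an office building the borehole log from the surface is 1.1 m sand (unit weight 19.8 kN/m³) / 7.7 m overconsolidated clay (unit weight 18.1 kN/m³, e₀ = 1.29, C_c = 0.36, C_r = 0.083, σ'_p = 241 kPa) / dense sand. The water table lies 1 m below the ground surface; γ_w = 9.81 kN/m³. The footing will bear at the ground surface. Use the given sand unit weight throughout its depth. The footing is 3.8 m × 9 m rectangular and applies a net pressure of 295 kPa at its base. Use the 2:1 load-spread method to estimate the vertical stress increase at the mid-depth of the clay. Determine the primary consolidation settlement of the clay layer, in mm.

Mid-depth of clay below the ground surface: z = 1.1 + 7.7/2 = 4.95 m.
Total vertical stress at mid-clay: σ_v = 19.8×1.1 + 18.1×3.85 = 91.465 kPa.
Pore pressure: u = 9.81×(4.95 − 1) = 38.75 kPa.
Initial effective stress: σ'_0 = σ_v − u = 91.465 − 38.75 = 52.715 kPa.
Stress increase at mid-clay by the 2:1 spreading method:
Δσ = qBL/((B+z)(L+z)) = 295×3.8×9/((3.8+4.95)(9+4.95)) = 82.654 kPa
Final effective stress: σ'_f = 52.715 + 82.654 = 135.37 kPa.
σ'_f = 135.37 ≤ σ'_p = 241 kPa, so the clay remains overconsolidated and only the recompression index applies:
S_c = C_r·H/(1+e₀)·log₁₀(σ'_f/σ'_0) = 0.083×7.7/2.29×log₁₀(135.37/52.715)
    = 0.27908 × 0.40959 = 0.1143 m

S_c ≈ 114 mm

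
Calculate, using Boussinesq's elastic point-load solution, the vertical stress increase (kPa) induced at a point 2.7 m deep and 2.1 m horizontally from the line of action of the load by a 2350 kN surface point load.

Δσ_z ≈ 47.2 kPa

Boussinesq vertical stress below a point load on an elastic half-space:
Δσ_z = 3P/(2πz²) · [1 + (r/z)²]^(−5/2)
r/z = 2.1/2.7 = 0.77778; [1+(r/z)²]^(−5/2) = 0.30645.
Δσ_z = 3×2350/(2π×2.7²) × 0.30645 = 153.92 × 0.30645 = 47.17 kPa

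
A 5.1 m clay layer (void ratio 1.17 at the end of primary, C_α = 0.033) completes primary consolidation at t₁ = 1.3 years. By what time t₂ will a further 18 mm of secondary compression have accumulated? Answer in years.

S_s = C_α·H/(1+e_p)·log₁₀(t₂/t₁) ⇒ log₁₀(t₂/t₁) = S_s·(1+e_p)/(C_α·H).
log₁₀(t₂/t₁) = 0.018 × (1+1.17) / (0.033×5.1) = 0.2321
t₂ = t₁ × 10^0.2321 = 1.3 × 1.706 = 2.218 years

t₂ ≈ 2.22 years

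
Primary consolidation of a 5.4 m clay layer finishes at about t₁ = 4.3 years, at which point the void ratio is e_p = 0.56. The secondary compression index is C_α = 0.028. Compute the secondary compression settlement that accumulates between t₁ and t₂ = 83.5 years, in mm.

Secondary compression: S_s = C_α·H/(1+e_p)·log₁₀(t₂/t₁)
S_s = 0.028×5.4/(1+0.56)×log₁₀(83.5/4.3)
    = 0.09692 × 1.288 = 0.1249 m

S_s ≈ 125 mm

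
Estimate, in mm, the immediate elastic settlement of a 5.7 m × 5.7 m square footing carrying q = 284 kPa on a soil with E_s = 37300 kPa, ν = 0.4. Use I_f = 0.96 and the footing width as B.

Immediate (elastic) settlement: S_e = q·B·(1−ν²)/E_s · I_f.
S_e = 284 × 5.7 × (1 − 0.4²) / 37300 × 0.96
    = 284 × 5.7 × 0.84 / 37300 × 0.96
    = 0.035 m = 35 mm

S_e ≈ 35 mm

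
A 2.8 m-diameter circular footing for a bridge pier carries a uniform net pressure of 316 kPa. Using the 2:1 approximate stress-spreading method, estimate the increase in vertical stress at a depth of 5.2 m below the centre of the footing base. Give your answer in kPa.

By the 2:1 method the load spreads at 1 horizontal : 2 vertical, so at depth z the loaded area has grown by z in each plan dimension:
Δσ ≈ qD²/(D+z)² = 316×2.8²/(2.8+5.2)² = 38.71 kPa

Δσ_z ≈ 38.7 kPa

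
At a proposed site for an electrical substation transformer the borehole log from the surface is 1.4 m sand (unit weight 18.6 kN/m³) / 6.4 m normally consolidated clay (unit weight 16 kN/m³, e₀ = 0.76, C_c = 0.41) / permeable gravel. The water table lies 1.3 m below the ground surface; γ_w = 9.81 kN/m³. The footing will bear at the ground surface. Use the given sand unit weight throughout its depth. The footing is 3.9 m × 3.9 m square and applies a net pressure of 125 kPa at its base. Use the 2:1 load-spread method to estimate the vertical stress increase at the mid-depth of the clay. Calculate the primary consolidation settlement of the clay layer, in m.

S_c ≈ 0.299 m

Mid-depth of clay below the ground surface: z = 1.4 + 6.4/2 = 4.6 m.
Total vertical stress at mid-clay: σ_v = 18.6×1.4 + 16×3.2 = 77.24 kPa.
Pore pressure: u = 9.81×(4.6 − 1.3) = 32.373 kPa.
Initial effective stress: σ'_0 = σ_v − u = 77.24 − 32.373 = 44.867 kPa.
Stress increase at mid-clay by the 2:1 spreading method:
Δσ = qBL/((B+z)(L+z)) = 125×3.9×3.9/((3.9+4.6)(3.9+4.6)) = 26.315 kPa
Final effective stress: σ'_f = σ'_0 + Δσ = 44.867 + 26.315 = 71.182 kPa.
Normally consolidated clay, so the full stress increment lies on the virgin compression line:
S_c = C_c·H/(1+e₀)·log₁₀(σ'_f/σ'_0) = 0.41×6.4/(1+0.76)×log₁₀(71.182/44.867)
    = 1.4909 × 0.20044 = 0.2988 m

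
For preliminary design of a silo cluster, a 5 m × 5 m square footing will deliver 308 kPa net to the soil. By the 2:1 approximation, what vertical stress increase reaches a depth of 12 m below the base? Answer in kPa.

By the 2:1 method the load spreads at 1 horizontal : 2 vertical, so at depth z the loaded area has grown by z in each plan dimension:
Δσ = qBL/((B+z)(L+z)) = 308×5×5/((5+12)(5+12)) = 26.644 kPa

Δσ_z ≈ 26.6 kPa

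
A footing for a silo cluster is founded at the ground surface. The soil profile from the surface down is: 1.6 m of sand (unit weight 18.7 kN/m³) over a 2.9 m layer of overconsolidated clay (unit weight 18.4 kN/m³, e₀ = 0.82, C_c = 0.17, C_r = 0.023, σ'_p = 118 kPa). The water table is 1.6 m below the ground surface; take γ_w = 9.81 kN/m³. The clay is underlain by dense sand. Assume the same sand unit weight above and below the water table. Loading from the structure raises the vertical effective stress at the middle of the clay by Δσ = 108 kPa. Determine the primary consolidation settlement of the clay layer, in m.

S_c ≈ 0.0448 m

Mid-depth of clay below the ground surface: z = 1.6 + 2.9/2 = 3.05 m.
Total vertical stress at mid-clay: σ_v = 18.7×1.6 + 18.4×1.45 = 56.6 kPa.
Pore pressure: u = 9.81×(3.05 − 1.6) = 14.225 kPa.
Initial effective stress: σ'_0 = σ_v − u = 56.6 − 14.225 = 42.375 kPa.
Final effective stress: σ'_f = 42.375 + 108 = 150.38 kPa.
σ'_f = 150.38 > σ'_p = 118 kPa, so the stress path crosses the preconsolidation pressure — recompression up to σ'_p, then virgin compression beyond:
S_c = H/(1+e₀)·[C_r·log₁₀(σ'_p/σ'_0) + C_c·log₁₀(σ'_f/σ'_p)]
    = 2.9/1.82 × [0.023×log₁₀(118/42.375) + 0.17×log₁₀(150.38/118)]
    = 1.5934 × [0.01023 + 0.017902] = 0.04483 m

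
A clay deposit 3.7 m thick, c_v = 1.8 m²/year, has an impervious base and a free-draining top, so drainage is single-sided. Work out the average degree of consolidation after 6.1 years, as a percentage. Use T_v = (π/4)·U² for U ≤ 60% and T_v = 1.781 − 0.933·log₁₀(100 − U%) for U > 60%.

U ≈ 88.8 %

Drainage path length: H_d = H = 3.7 m (single drainage).
T_v = c_v·t/H_d² = 1.8×6.1/3.7² = 0.80205.
T_v = 0.80205 corresponds to the U > 60% branch:
U = 1 − 10^((1.781 − T_v)/0.933)/100 = 0.888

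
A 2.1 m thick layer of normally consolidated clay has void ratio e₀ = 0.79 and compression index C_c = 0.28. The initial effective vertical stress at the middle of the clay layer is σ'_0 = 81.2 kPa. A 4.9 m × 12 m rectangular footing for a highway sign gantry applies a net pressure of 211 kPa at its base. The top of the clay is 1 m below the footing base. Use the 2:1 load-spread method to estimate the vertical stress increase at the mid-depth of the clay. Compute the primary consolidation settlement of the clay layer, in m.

S_c ≈ 0.134 m

Mid-depth of clay below the footing base: z = 1 + 2.1/2 = 2.05 m.
Stress increase at mid-clay by the 2:1 spreading method:
Δσ = qBL/((B+z)(L+z)) = 211×4.9×12/((4.9+2.05)(12+2.05)) = 127.06 kPa
Final effective stress: σ'_f = σ'_0 + Δσ = 81.2 + 127.06 = 208.26 kPa.
Normally consolidated clay, so the full stress increment lies on the virgin compression line:
S_c = C_c·H/(1+e₀)·log₁₀(σ'_f/σ'_0) = 0.28×2.1/(1+0.79)×log₁₀(208.26/81.2)
    = 0.32849 × 0.40905 = 0.1344 m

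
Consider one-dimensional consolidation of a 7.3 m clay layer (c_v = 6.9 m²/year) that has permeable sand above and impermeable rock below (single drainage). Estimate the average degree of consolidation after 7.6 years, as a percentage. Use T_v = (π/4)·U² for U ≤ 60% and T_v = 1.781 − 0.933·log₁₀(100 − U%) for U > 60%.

Drainage path length: H_d = H = 7.3 m (single drainage).
T_v = c_v·t/H_d² = 6.9×7.6/7.3² = 0.98405.
T_v = 0.98405 corresponds to the U > 60% branch:
U = 1 − 10^((1.781 − T_v)/0.933)/100 = 0.9285

U ≈ 92.9 %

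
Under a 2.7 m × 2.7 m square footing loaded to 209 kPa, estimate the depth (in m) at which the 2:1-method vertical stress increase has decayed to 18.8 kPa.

2:1 spreading — at depth z the loaded area has grown by z in each plan dimension:
qB²/(B+z)² = Δσ_z ⇒ z = B(√(q/Δσ_z) − 1) = 2.7×(√(209/18.8) − 1) = 6.302 m

z ≈ 6.3 m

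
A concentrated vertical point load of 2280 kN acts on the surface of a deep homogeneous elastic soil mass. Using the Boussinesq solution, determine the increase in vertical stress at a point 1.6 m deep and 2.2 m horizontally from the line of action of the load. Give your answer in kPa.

Boussinesq vertical stress below a point load on an elastic half-space:
Δσ_z = 3P/(2πz²) · [1 + (r/z)²]^(−5/2)
r/z = 2.2/1.6 = 1.375; [1+(r/z)²]^(−5/2) = 0.070392.
Δσ_z = 3×2280/(2π×1.6²) × 0.070392 = 425.24 × 0.070392 = 29.93 kPa

Δσ_z ≈ 29.9 kPa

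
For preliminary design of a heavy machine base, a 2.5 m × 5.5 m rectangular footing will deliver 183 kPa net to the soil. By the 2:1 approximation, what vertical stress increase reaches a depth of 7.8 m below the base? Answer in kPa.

By the 2:1 method the load spreads at 1 horizontal : 2 vertical, so at depth z the loaded area has grown by z in each plan dimension:
Δσ = qBL/((B+z)(L+z)) = 183×2.5×5.5/((2.5+7.8)(5.5+7.8)) = 18.368 kPa

Δσ_z ≈ 18.4 kPa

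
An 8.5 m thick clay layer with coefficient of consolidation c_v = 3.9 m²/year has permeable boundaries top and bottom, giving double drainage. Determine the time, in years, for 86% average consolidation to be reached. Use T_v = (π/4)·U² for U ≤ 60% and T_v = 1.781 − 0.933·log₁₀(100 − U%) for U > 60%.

Drainage path length: H_d = H/2 = 4.25 m (double drainage).
U > 60%: T_v = 1.781 − 0.933·log₁₀(100 − 86) = 0.71166.
t = T_v·H_d²/c_v = 0.71166×4.25²/3.9 = 3.296 years.

t ≈ 3.3 years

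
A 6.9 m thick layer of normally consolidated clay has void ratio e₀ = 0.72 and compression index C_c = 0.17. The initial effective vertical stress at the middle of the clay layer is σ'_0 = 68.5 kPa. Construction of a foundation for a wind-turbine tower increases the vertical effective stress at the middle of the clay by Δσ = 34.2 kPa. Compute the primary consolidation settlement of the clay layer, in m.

S_c ≈ 0.12 m

Final effective stress: σ'_f = σ'_0 + Δσ = 68.5 + 34.2 = 102.7 kPa.
Normally consolidated clay, so the full stress increment lies on the virgin compression line:
S_c = C_c·H/(1+e₀)·log₁₀(σ'_f/σ'_0) = 0.17×6.9/(1+0.72)×log₁₀(102.7/68.5)
    = 0.68198 × 0.17588 = 0.1199 m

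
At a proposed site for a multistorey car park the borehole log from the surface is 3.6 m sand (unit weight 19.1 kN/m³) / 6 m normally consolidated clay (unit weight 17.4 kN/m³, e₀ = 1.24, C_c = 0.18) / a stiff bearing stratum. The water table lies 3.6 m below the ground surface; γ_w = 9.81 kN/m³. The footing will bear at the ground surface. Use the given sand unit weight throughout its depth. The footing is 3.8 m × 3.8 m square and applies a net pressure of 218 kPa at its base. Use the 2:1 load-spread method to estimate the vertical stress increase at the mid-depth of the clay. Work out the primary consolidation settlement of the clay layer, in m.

Mid-depth of clay below the ground surface: z = 3.6 + 6/2 = 6.6 m.
Total vertical stress at mid-clay: σ_v = 19.1×3.6 + 17.4×3 = 120.96 kPa.
Pore pressure: u = 9.81×(6.6 − 3.6) = 29.43 kPa.
Initial effective stress: σ'_0 = σ_v − u = 120.96 − 29.43 = 91.53 kPa.
Stress increase at mid-clay by the 2:1 spreading method:
Δσ = qBL/((B+z)(L+z)) = 218×3.8×3.8/((3.8+6.6)(3.8+6.6)) = 29.104 kPa
Final effective stress: σ'_f = σ'_0 + Δσ = 91.53 + 29.104 = 120.63 kPa.
Normally consolidated clay, so the full stress increment lies on the virgin compression line:
S_c = C_c·H/(1+e₀)·log₁₀(σ'_f/σ'_0) = 0.18×6/(1+1.24)×log₁₀(120.63/91.53)
    = 0.48214 × 0.11989 = 0.0578 m

S_c ≈ 0.0578 m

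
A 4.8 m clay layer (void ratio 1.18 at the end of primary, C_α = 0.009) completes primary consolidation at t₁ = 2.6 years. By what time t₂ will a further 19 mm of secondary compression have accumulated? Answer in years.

t₂ ≈ 23.6 years

S_s = C_α·H/(1+e_p)·log₁₀(t₂/t₁) ⇒ log₁₀(t₂/t₁) = S_s·(1+e_p)/(C_α·H).
log₁₀(t₂/t₁) = 0.019 × (1+1.18) / (0.009×4.8) = 0.9588
t₂ = t₁ × 10^0.9588 = 2.6 × 9.095 = 23.65 years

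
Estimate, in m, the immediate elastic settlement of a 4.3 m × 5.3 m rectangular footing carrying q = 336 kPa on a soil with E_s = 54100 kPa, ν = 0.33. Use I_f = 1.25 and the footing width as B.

Immediate (elastic) settlement: S_e = q·B·(1−ν²)/E_s · I_f.
S_e = 336 × 4.3 × (1 − 0.33²) / 54100 × 1.25
    = 336 × 4.3 × 0.8911 / 54100 × 1.25
    = 0.02975 m

S_e ≈ 0.0297 m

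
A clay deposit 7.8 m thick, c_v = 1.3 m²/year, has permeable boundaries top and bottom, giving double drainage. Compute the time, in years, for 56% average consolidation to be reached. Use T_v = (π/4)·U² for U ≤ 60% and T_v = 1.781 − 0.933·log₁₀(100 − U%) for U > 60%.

Drainage path length: H_d = H/2 = 3.9 m (double drainage).
U ≤ 60%: T_v = (π/4)·U² = (π/4)×0.56² = 0.2463.
t = T_v·H_d²/c_v = 0.2463×3.9²/1.3 = 2.882 years.

t ≈ 2.88 years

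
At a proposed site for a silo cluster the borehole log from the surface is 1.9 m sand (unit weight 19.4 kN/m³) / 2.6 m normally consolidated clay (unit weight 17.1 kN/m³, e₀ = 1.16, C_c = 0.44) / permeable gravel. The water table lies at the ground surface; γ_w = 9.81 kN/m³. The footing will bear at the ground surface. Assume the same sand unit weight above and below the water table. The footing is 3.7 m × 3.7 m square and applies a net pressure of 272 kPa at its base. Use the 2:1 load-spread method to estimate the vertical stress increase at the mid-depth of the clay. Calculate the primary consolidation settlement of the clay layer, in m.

Mid-depth of clay below the ground surface: z = 1.9 + 2.6/2 = 3.2 m.
Total vertical stress at mid-clay: σ_v = 19.4×1.9 + 17.1×1.3 = 59.09 kPa.
Pore pressure: u = 9.81×(3.2 − 0) = 31.392 kPa.
Initial effective stress: σ'_0 = σ_v − u = 59.09 − 31.392 = 27.698 kPa.
Stress increase at mid-clay by the 2:1 spreading method:
Δσ = qBL/((B+z)(L+z)) = 272×3.7×3.7/((3.7+3.2)(3.7+3.2)) = 78.212 kPa
Final effective stress: σ'_f = σ'_0 + Δσ = 27.698 + 78.212 = 105.91 kPa.
Normally consolidated clay, so the full stress increment lies on the virgin compression line:
S_c = C_c·H/(1+e₀)·log₁₀(σ'_f/σ'_0) = 0.44×2.6/(1+1.16)×log₁₀(105.91/27.698)
    = 0.52963 × 0.58249 = 0.3085 m

S_c ≈ 0.309 m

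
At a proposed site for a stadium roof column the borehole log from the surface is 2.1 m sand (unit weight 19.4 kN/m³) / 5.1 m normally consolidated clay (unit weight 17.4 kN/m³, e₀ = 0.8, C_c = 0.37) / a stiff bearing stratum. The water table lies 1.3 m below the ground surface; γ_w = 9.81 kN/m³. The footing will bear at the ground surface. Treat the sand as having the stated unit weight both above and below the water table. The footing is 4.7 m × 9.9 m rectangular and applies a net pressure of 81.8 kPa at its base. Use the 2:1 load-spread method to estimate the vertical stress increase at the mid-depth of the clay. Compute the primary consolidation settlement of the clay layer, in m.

Mid-depth of clay below the ground surface: z = 2.1 + 5.1/2 = 4.65 m.
Total vertical stress at mid-clay: σ_v = 19.4×2.1 + 17.4×2.55 = 85.11 kPa.
Pore pressure: u = 9.81×(4.65 − 1.3) = 32.864 kPa.
Initial effective stress: σ'_0 = σ_v − u = 85.11 − 32.864 = 52.246 kPa.
Stress increase at mid-clay by the 2:1 spreading method:
Δσ = qBL/((B+z)(L+z)) = 81.8×4.7×9.9/((4.7+4.65)(9.9+4.65)) = 27.978 kPa
Final effective stress: σ'_f = σ'_0 + Δσ = 52.246 + 27.978 = 80.224 kPa.
Normally consolidated clay, so the full stress increment lies on the virgin compression line:
S_c = C_c·H/(1+e₀)·log₁₀(σ'_f/σ'_0) = 0.37×5.1/(1+0.8)×log₁₀(80.224/52.246)
    = 1.0483 × 0.18625 = 0.1952 m

S_c ≈ 0.195 m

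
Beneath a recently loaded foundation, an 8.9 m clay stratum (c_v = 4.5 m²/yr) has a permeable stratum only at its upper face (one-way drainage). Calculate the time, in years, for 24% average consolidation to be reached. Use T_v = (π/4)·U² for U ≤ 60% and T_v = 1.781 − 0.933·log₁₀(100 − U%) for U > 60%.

t ≈ 0.796 years

Drainage path length: H_d = H = 8.9 m (single drainage).
U ≤ 60%: T_v = (π/4)·U² = (π/4)×0.24² = 0.045239.
t = T_v·H_d²/c_v = 0.045239×8.9²/4.5 = 0.7963 years.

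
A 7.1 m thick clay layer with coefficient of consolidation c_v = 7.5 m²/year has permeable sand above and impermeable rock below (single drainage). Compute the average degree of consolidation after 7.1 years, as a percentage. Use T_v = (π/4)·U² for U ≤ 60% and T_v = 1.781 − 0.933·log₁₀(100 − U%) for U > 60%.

Drainage path length: H_d = H = 7.1 m (single drainage).
T_v = c_v·t/H_d² = 7.5×7.1/7.1² = 1.0563.
T_v = 1.0563 corresponds to the U > 60% branch:
U = 1 − 10^((1.781 − T_v)/0.933)/100 = 0.9402

U ≈ 94 %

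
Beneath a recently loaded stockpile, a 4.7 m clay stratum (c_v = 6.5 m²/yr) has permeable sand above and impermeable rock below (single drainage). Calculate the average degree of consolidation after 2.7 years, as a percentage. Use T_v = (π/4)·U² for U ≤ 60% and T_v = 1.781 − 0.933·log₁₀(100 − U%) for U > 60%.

U ≈ 88.6 %

Drainage path length: H_d = H = 4.7 m (single drainage).
T_v = c_v·t/H_d² = 6.5×2.7/4.7² = 0.79448.
T_v = 0.79448 corresponds to the U > 60% branch:
U = 1 − 10^((1.781 − T_v)/0.933)/100 = 0.8859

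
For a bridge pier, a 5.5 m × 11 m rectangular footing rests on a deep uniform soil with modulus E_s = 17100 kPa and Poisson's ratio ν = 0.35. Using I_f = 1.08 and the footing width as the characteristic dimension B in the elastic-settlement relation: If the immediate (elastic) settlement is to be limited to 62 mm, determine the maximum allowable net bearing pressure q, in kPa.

q ≈ 203 kPa

S_e = q·B·(1−ν²)/E_s · I_f  ⇒  q = S_e·E_s / (B·(1−ν²)·I_f).
q = 0.062 × 17100 / (5.5 × 0.8775 × 1.08) = 203.4 kPa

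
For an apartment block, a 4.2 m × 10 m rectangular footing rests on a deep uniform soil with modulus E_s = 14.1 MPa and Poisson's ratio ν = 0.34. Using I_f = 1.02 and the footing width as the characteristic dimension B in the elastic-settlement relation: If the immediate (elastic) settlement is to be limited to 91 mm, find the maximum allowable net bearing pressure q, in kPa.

q ≈ 339 kPa

E_s = 14.1 MPa = 14100 kPa.
S_e = q·B·(1−ν²)/E_s · I_f  ⇒  q = S_e·E_s / (B·(1−ν²)·I_f).
q = 0.091 × 14100 / (4.2 × 0.8844 × 1.02) = 338.7 kPa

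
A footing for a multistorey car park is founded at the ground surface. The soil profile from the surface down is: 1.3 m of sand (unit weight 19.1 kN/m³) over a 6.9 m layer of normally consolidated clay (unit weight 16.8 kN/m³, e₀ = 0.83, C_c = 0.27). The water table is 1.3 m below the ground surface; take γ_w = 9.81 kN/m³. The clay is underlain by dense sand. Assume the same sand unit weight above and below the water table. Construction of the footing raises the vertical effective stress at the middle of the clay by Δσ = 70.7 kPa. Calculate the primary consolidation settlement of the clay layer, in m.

Mid-depth of clay below the ground surface: z = 1.3 + 6.9/2 = 4.75 m.
Total vertical stress at mid-clay: σ_v = 19.1×1.3 + 16.8×3.45 = 82.79 kPa.
Pore pressure: u = 9.81×(4.75 − 1.3) = 33.845 kPa.
Initial effective stress: σ'_0 = σ_v − u = 82.79 − 33.845 = 48.945 kPa.
Final effective stress: σ'_f = σ'_0 + Δσ = 48.945 + 70.7 = 119.65 kPa.
Normally consolidated clay, so the full stress increment lies on the virgin compression line:
S_c = C_c·H/(1+e₀)·log₁₀(σ'_f/σ'_0) = 0.27×6.9/(1+0.83)×log₁₀(119.65/48.945)
    = 1.018 × 0.3882 = 0.3952 m

S_c ≈ 0.395 m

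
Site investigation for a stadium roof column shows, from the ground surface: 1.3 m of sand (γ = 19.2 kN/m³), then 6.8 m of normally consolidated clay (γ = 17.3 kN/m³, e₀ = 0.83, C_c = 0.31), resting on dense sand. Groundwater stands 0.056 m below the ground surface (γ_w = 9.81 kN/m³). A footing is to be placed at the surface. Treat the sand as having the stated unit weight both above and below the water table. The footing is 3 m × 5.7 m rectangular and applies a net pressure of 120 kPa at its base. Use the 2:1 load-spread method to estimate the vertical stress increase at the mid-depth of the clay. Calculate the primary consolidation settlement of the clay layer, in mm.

Mid-depth of clay below the ground surface: z = 1.3 + 6.8/2 = 4.7 m.
Total vertical stress at mid-clay: σ_v = 19.2×1.3 + 17.3×3.4 = 83.78 kPa.
Pore pressure: u = 9.81×(4.7 − 0.056) = 45.558 kPa.
Initial effective stress: σ'_0 = σ_v − u = 83.78 − 45.558 = 38.222 kPa.
Stress increase at mid-clay by the 2:1 spreading method:
Δσ = qBL/((B+z)(L+z)) = 120×3×5.7/((3+4.7)(5.7+4.7)) = 25.624 kPa
Final effective stress: σ'_f = σ'_0 + Δσ = 38.222 + 25.624 = 63.846 kPa.
Normally consolidated clay, so the full stress increment lies on the virgin compression line:
S_c = C_c·H/(1+e₀)·log₁₀(σ'_f/σ'_0) = 0.31×6.8/(1+0.83)×log₁₀(63.846/38.222)
    = 1.1519 × 0.22282 = 0.2567 m

S_c ≈ 257 mm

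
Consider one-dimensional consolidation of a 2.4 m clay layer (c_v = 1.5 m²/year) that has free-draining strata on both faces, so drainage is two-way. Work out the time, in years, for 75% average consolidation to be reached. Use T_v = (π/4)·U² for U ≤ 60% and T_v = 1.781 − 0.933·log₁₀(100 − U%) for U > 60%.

t ≈ 0.458 years

Drainage path length: H_d = H/2 = 1.2 m (double drainage).
U > 60%: T_v = 1.781 − 0.933·log₁₀(100 − 75) = 0.47672.
t = T_v·H_d²/c_v = 0.47672×1.2²/1.5 = 0.4577 years.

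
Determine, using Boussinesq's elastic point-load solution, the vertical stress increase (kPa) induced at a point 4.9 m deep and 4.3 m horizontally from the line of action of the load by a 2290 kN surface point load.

Δσ_z ≈ 10.9 kPa

Boussinesq vertical stress below a point load on an elastic half-space:
Δσ_z = 3P/(2πz²) · [1 + (r/z)²]^(−5/2)
r/z = 4.3/4.9 = 0.87755; [1+(r/z)²]^(−5/2) = 0.23989.
Δσ_z = 3×2290/(2π×4.9²) × 0.23989 = 45.539 × 0.23989 = 10.92 kPa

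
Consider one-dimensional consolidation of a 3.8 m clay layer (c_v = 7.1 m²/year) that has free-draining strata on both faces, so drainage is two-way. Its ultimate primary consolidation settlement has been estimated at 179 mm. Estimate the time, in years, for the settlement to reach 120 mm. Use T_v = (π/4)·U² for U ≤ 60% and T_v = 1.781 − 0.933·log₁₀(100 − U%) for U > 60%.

Drainage path length: H_d = H/2 = 1.9 m (double drainage).
U = S(t)/S_ult = 120/179 = 0.6704.
U > 60%: T_v = 1.781 − 0.933·log₁₀(100 − 67.039) = 0.36471.
t = T_v·H_d²/c_v = 0.36471×1.9²/7.1 = 0.1854 years.

t ≈ 0.185 years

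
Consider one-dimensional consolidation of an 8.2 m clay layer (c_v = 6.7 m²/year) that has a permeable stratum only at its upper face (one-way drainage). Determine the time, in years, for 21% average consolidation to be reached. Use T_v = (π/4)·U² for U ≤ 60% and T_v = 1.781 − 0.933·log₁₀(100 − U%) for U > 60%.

t ≈ 0.348 years

Drainage path length: H_d = H = 8.2 m (single drainage).
U ≤ 60%: T_v = (π/4)·U² = (π/4)×0.21² = 0.034636.
t = T_v·H_d²/c_v = 0.034636×8.2²/6.7 = 0.3476 years.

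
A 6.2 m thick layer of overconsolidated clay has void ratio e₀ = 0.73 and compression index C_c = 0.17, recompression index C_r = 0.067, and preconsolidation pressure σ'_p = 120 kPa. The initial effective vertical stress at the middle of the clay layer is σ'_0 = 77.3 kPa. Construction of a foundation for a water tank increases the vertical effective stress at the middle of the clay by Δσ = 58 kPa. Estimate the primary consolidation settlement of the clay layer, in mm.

Final effective stress: σ'_f = 77.3 + 58 = 135.3 kPa.
σ'_f = 135.3 > σ'_p = 120 kPa, so the stress path crosses the preconsolidation pressure — recompression up to σ'_p, then virgin compression beyond:
S_c = H/(1+e₀)·[C_r·log₁₀(σ'_p/σ'_0) + C_c·log₁₀(σ'_f/σ'_p)]
    = 6.2/1.73 × [0.067×log₁₀(120/77.3) + 0.17×log₁₀(135.3/120)]
    = 3.5838 × [0.012797 + 0.0088598] = 0.07761 m

S_c ≈ 77.6 mm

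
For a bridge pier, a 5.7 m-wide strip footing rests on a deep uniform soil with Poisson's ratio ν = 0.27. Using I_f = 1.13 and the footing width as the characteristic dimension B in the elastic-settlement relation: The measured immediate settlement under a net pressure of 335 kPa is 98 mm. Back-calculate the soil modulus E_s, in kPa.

S_e = q·B·(1−ν²)/E_s · I_f  ⇒  E_s = q·B·(1−ν²)·I_f / S_e.
E_s = 335 × 5.7 × 0.9271 × 1.13 / 0.098 = 20410 kPa

E_s ≈ 20400 kPa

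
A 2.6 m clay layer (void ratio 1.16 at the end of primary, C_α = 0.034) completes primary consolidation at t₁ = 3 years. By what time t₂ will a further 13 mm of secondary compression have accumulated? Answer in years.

t₂ ≈ 6.23 years

S_s = C_α·H/(1+e_p)·log₁₀(t₂/t₁) ⇒ log₁₀(t₂/t₁) = S_s·(1+e_p)/(C_α·H).
log₁₀(t₂/t₁) = 0.013 × (1+1.16) / (0.034×2.6) = 0.3176
t₂ = t₁ × 10^0.3176 = 3 × 2.078 = 6.234 years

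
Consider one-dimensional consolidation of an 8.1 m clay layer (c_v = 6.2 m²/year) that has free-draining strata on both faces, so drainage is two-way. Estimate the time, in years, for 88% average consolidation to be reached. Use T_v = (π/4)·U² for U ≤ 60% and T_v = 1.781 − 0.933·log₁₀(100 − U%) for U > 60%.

t ≈ 2.05 years

Drainage path length: H_d = H/2 = 4.05 m (double drainage).
U > 60%: T_v = 1.781 − 0.933·log₁₀(100 − 88) = 0.77412.
t = T_v·H_d²/c_v = 0.77412×4.05²/6.2 = 2.048 years.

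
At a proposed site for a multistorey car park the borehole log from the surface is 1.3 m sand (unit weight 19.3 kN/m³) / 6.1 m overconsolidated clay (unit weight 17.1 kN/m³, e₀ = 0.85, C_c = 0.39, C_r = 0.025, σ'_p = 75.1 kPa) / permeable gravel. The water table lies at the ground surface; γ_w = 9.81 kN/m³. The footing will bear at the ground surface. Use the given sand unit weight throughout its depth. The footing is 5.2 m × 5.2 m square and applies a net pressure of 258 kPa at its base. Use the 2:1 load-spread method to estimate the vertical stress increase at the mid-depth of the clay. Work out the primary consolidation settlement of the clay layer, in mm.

Mid-depth of clay below the ground surface: z = 1.3 + 6.1/2 = 4.35 m.
Total vertical stress at mid-clay: σ_v = 19.3×1.3 + 17.1×3.05 = 77.245 kPa.
Pore pressure: u = 9.81×(4.35 − 0) = 42.673 kPa.
Initial effective stress: σ'_0 = σ_v − u = 77.245 − 42.673 = 34.572 kPa.
Stress increase at mid-clay by the 2:1 spreading method:
Δσ = qBL/((B+z)(L+z)) = 258×5.2×5.2/((5.2+4.35)(5.2+4.35)) = 76.493 kPa
Final effective stress: σ'_f = 34.572 + 76.493 = 111.06 kPa.
σ'_f = 111.06 > σ'_p = 75.1 kPa, so the stress path crosses the preconsolidation pressure — recompression up to σ'_p, then virgin compression beyond:
S_c = H/(1+e₀)·[C_r·log₁₀(σ'_p/σ'_0) + C_c·log₁₀(σ'_f/σ'_p)]
    = 6.1/1.85 × [0.025×log₁₀(75.1/34.572) + 0.39×log₁₀(111.06/75.1)]
    = 3.2973 × [0.0084229 + 0.066268] = 0.2463 m

S_c ≈ 246 mm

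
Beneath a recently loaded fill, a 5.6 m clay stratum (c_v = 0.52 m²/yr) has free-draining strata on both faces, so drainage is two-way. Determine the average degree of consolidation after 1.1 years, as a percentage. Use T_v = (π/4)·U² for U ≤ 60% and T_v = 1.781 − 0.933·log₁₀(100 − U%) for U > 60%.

Drainage path length: H_d = H/2 = 2.8 m (double drainage).
T_v = c_v·t/H_d² = 0.52×1.1/2.8² = 0.072959.
T_v = 0.072959 corresponds to the U ≤ 60% branch:
U = √(4T_v/π) = 0.3048

U ≈ 30.5 %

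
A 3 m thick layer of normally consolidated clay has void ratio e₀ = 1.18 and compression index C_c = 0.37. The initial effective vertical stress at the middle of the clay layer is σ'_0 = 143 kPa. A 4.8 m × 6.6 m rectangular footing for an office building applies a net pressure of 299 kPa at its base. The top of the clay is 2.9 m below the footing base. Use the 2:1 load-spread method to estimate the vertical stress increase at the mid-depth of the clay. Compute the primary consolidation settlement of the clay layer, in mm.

Mid-depth of clay below the footing base: z = 2.9 + 3/2 = 4.4 m.
Stress increase at mid-clay by the 2:1 spreading method:
Δσ = qBL/((B+z)(L+z)) = 299×4.8×6.6/((4.8+4.4)(6.6+4.4)) = 93.6 kPa
Final effective stress: σ'_f = σ'_0 + Δσ = 143 + 93.6 = 236.6 kPa.
Normally consolidated clay, so the full stress increment lies on the virgin compression line:
S_c = C_c·H/(1+e₀)·log₁₀(σ'_f/σ'_0) = 0.37×3/(1+1.18)×log₁₀(236.6/143)
    = 0.50917 × 0.21868 = 0.1113 m

S_c ≈ 111 mm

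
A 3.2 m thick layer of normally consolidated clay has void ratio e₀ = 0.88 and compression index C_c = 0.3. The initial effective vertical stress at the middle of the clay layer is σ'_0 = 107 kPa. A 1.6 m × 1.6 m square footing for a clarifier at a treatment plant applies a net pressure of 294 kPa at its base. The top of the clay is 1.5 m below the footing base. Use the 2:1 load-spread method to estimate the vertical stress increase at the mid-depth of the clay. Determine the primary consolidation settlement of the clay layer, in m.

S_c ≈ 0.0613 m

Mid-depth of clay below the footing base: z = 1.5 + 3.2/2 = 3.1 m.
Stress increase at mid-clay by the 2:1 spreading method:
Δσ = qBL/((B+z)(L+z)) = 294×1.6×1.6/((1.6+3.1)(1.6+3.1)) = 34.072 kPa
Final effective stress: σ'_f = σ'_0 + Δσ = 107 + 34.072 = 141.07 kPa.
Normally consolidated clay, so the full stress increment lies on the virgin compression line:
S_c = C_c·H/(1+e₀)·log₁₀(σ'_f/σ'_0) = 0.3×3.2/(1+0.88)×log₁₀(141.07/107)
    = 0.51064 × 0.12005 = 0.0613 m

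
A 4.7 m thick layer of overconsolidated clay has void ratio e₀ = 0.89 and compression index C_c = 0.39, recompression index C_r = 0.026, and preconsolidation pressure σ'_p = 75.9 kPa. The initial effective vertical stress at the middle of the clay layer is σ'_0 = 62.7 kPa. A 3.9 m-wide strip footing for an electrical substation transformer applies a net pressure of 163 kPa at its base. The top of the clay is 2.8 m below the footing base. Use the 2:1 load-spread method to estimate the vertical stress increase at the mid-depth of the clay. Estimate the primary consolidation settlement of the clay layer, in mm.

Mid-depth of clay below the footing base: z = 2.8 + 4.7/2 = 5.15 m.
Stress increase at mid-clay by the 2:1 spreading method:
Δσ = qB/(B+z) = 163×3.9/(3.9+5.15) = 70.243 kPa
Final effective stress: σ'_f = 62.7 + 70.243 = 132.94 kPa.
σ'_f = 132.94 > σ'_p = 75.9 kPa, so the stress path crosses the preconsolidation pressure — recompression up to σ'_p, then virgin compression beyond:
S_c = H/(1+e₀)·[C_r·log₁₀(σ'_p/σ'_0) + C_c·log₁₀(σ'_f/σ'_p)]
    = 4.7/1.89 × [0.026×log₁₀(75.9/62.7) + 0.39×log₁₀(132.94/75.9)]
    = 2.4868 × [0.0021573 + 0.094931] = 0.2414 m

S_c ≈ 241 mm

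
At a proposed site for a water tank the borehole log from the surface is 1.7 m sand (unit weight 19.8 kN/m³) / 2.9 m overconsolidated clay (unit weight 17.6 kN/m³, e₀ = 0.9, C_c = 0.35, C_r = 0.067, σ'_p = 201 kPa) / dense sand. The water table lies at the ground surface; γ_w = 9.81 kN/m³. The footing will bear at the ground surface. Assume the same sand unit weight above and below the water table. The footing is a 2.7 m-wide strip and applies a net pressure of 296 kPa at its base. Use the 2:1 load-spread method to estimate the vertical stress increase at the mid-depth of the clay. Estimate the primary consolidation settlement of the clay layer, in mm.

S_c ≈ 78.3 mm

Mid-depth of clay below the ground surface: z = 1.7 + 2.9/2 = 3.15 m.
Total vertical stress at mid-clay: σ_v = 19.8×1.7 + 17.6×1.45 = 59.18 kPa.
Pore pressure: u = 9.81×(3.15 − 0) = 30.902 kPa.
Initial effective stress: σ'_0 = σ_v − u = 59.18 − 30.902 = 28.278 kPa.
Stress increase at mid-clay by the 2:1 spreading method:
Δσ = qB/(B+z) = 296×2.7/(2.7+3.15) = 136.62 kPa
Final effective stress: σ'_f = 28.278 + 136.62 = 164.9 kPa.
σ'_f = 164.9 ≤ σ'_p = 201 kPa, so the clay remains overconsolidated and only the recompression index applies:
S_c = C_r·H/(1+e₀)·log₁₀(σ'_f/σ'_0) = 0.067×2.9/1.9×log₁₀(164.9/28.278)
    = 0.10226 × 0.76577 = 0.07831 m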